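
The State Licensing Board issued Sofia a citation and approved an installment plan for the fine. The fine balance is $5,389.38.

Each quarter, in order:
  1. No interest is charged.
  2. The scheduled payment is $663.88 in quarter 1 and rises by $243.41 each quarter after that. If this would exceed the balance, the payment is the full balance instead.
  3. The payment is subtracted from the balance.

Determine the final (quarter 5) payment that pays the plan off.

Quarter 1: opening $5,389.38; payment $663.88; balance $4,725.50
Quarter 2: opening $4,725.50; payment $907.29; balance $3,818.21
Quarter 3: opening $3,818.21; payment $1,150.70; balance $2,667.51
Quarter 4: opening $2,667.51; payment $1,394.11; balance $1,273.40
Quarter 5: opening $1,273.40; payment $1,273.40; balance $0.00

$1,273.40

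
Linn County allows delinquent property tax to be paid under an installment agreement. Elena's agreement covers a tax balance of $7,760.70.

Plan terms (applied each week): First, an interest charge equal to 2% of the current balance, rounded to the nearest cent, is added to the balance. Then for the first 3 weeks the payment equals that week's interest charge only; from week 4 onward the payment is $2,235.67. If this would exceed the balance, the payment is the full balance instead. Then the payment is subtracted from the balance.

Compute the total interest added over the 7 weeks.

Week 1: $7,760.70 +$155.21 interest = $7,915.91; pay $155.21 → $7,760.70
Week 2: $7,760.70 +$155.21 interest = $7,915.91; pay $155.21 → $7,760.70
Week 3: $7,760.70 +$155.21 interest = $7,915.91; pay $155.21 → $7,760.70
Week 4: $7,760.70 +$155.21 interest = $7,915.91; pay $2,235.67 → $5,680.24
Week 5: $5,680.24 +$113.60 interest = $5,793.84; pay $2,235.67 → $3,558.17
Week 6: $3,558.17 +$71.16 interest = $3,629.33; pay $2,235.67 → $1,393.66
Week 7: $1,393.66 +$27.87 interest = $1,421.53; pay $1,421.53 → $0.00
Total interest: $155.21 + $155.21 + $155.21 + $155.21 + $113.60 + $71.16 + $27.87 = $833.47

$833.47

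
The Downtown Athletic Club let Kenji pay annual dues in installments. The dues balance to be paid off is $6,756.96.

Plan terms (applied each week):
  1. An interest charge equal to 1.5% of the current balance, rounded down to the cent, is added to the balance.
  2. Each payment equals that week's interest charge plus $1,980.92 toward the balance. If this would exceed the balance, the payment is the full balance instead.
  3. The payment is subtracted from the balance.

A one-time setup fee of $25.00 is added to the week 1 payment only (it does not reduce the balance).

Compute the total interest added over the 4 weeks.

Week 1: $6,756.96 +$101.35 interest = $6,858.31; pay $2,082.27 (+ $25.00 fee) → $4,776.04
Week 2: $4,776.04 +$71.64 interest = $4,847.68; pay $2,052.56 → $2,795.12
Week 3: $2,795.12 +$41.92 interest = $2,837.04; pay $2,022.84 → $814.20
Week 4: $814.20 +$12.21 interest = $826.41; pay $826.41 → $0.00
Total interest: $101.35 + $71.64 + $41.92 + $12.21 = $227.12

$227.12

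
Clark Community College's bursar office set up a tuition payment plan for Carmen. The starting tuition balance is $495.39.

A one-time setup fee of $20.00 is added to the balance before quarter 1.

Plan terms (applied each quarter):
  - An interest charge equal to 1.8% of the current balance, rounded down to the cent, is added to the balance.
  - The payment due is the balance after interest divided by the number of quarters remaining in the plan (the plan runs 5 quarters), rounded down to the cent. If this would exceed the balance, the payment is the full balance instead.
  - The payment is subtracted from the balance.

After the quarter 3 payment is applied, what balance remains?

$217.48

Quarter 1: $515.39 +$9.27 interest = $524.66; pay $104.93 → $419.73
Quarter 2: $419.73 +$7.55 interest = $427.28; pay $106.82 → $320.46
Quarter 3: $320.46 +$5.76 interest = $326.22; pay $108.74 → $217.48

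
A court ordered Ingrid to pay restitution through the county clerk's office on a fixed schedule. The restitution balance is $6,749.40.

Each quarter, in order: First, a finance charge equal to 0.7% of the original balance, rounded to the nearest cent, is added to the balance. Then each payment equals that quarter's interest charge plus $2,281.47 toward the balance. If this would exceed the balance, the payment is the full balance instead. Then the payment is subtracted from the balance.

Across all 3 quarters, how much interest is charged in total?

$141.75

# | Opening | Interest | Payment | End bal
1 | $6,749.40 | $47.25 | $2,328.72 | $4,467.93
2 | $4,467.93 | $47.25 | $2,328.72 | $2,186.46
3 | $2,186.46 | $47.25 | $2,233.71 | $0.00
Total interest: $47.25 + $47.25 + $47.25 = $141.75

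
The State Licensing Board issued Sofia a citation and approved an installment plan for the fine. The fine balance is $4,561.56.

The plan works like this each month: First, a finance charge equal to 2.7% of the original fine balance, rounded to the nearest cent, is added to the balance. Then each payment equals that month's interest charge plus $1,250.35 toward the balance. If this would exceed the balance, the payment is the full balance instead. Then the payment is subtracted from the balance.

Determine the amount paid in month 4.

$933.67

Month 1: opening $4,561.56; interest $123.16 → $4,684.72; payment $1,373.51; balance $3,311.21
Month 2: opening $3,311.21; interest $123.16 → $3,434.37; payment $1,373.51; balance $2,060.86
Month 3: opening $2,060.86; interest $123.16 → $2,184.02; payment $1,373.51; balance $810.51
Month 4: opening $810.51; interest $123.16 → $933.67; payment $933.67; balance $0.00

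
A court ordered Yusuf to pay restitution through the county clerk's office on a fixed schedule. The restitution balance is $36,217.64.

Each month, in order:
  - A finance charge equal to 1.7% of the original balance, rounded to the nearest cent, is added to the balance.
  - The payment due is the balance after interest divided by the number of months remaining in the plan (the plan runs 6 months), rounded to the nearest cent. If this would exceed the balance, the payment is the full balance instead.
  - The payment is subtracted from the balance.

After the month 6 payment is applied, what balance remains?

Month 1: $36,217.64 +$615.70 interest = $36,833.34; pay $6,138.89 → $30,694.45
Month 2: $30,694.45 +$615.70 interest = $31,310.15; pay $6,262.03 → $25,048.12
Month 3: $25,048.12 +$615.70 interest = $25,663.82; pay $6,415.96 → $19,247.86
Month 4: $19,247.86 +$615.70 interest = $19,863.56; pay $6,621.19 → $13,242.37
Month 5: $13,242.37 +$615.70 interest = $13,858.07; pay $6,929.04 → $6,929.03
Month 6: $6,929.03 +$615.70 interest = $7,544.73; pay $7,544.73 → $0.00

$0.00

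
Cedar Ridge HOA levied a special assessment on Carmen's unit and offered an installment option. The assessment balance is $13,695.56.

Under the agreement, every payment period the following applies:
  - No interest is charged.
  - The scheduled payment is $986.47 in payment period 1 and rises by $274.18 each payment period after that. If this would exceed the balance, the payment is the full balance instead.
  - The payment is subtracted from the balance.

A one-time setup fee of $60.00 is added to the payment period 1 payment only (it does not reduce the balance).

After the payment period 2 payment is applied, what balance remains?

$11,448.44

Payment period 1: opening $13,695.56; payment $986.47 (+ $60.00 fee); balance $12,709.09
Payment period 2: opening $12,709.09; payment $1,260.65; balance $11,448.44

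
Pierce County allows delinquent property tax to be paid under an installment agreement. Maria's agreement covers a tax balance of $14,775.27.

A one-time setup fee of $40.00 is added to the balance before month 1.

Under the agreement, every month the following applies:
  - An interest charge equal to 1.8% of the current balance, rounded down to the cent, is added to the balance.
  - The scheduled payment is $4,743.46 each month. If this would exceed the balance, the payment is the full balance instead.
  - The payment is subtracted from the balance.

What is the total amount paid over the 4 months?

Month 1: opening $14,815.27; interest $266.67 → $15,081.94; payment $4,743.46; balance $10,338.48
Month 2: opening $10,338.48; interest $186.09 → $10,524.57; payment $4,743.46; balance $5,781.11
Month 3: opening $5,781.11; interest $104.05 → $5,885.16; payment $4,743.46; balance $1,141.70
Month 4: opening $1,141.70; interest $20.55 → $1,162.25; payment $1,162.25; balance $0.00
Total paid: $15,392.63

$15,392.63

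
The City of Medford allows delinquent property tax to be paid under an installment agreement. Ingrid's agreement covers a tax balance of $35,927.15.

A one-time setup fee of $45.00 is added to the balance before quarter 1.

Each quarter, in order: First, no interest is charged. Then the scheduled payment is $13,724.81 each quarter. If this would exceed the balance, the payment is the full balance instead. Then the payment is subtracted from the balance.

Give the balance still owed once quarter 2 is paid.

$8,522.53

Quarter 1: opening $35,972.15; payment $13,724.81; balance $22,247.34
Quarter 2: opening $22,247.34; payment $13,724.81; balance $8,522.53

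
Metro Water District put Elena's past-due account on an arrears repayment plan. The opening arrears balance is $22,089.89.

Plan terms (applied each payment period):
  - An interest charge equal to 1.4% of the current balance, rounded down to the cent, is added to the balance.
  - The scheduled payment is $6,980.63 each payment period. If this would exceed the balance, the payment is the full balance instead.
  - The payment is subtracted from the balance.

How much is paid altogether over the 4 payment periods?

$22,761.25

Payment period 1: $22,089.89 +$309.25 interest = $22,399.14; pay $6,980.63 → $15,418.51
Payment period 2: $15,418.51 +$215.85 interest = $15,634.36; pay $6,980.63 → $8,653.73
Payment period 3: $8,653.73 +$121.15 interest = $8,774.88; pay $6,980.63 → $1,794.25
Payment period 4: $1,794.25 +$25.11 interest = $1,819.36; pay $1,819.36 → $0.00
Total paid: $22,761.25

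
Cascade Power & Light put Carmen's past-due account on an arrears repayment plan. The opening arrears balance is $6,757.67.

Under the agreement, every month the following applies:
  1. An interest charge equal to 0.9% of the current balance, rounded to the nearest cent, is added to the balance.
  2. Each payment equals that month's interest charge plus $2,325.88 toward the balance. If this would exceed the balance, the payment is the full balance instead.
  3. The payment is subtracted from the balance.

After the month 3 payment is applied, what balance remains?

Month 1: opening $6,757.67; interest $60.82 → $6,818.49; payment $2,386.70; balance $4,431.79
Month 2: opening $4,431.79; interest $39.89 → $4,471.68; payment $2,365.77; balance $2,105.91
Month 3: opening $2,105.91; interest $18.95 → $2,124.86; payment $2,124.86; balance $0.00

$0.00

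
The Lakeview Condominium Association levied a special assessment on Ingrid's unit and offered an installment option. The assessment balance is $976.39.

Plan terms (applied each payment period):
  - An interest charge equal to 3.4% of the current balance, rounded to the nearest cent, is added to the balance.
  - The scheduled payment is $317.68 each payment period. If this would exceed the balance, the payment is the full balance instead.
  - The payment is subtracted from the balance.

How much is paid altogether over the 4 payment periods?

# | Opening | Interest | Payment | End bal
1 | $976.39 | $33.20 | $317.68 | $691.91
2 | $691.91 | $23.52 | $317.68 | $397.75
3 | $397.75 | $13.52 | $317.68 | $93.59
4 | $93.59 | $3.18 | $96.77 | $0.00
Total paid: $1,049.81

$1,049.81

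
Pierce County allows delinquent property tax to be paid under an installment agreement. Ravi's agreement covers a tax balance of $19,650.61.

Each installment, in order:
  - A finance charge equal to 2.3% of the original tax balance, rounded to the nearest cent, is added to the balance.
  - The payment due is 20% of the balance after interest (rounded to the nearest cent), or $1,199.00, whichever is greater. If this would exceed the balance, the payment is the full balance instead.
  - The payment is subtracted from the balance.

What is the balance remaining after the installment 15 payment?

$0.00

Installment 1: opening $19,650.61; interest $451.96 → $20,102.57; payment $4,020.51; balance $16,082.06
Installment 2: opening $16,082.06; interest $451.96 → $16,534.02; payment $3,306.80; balance $13,227.22
Installment 3: opening $13,227.22; interest $451.96 → $13,679.18; payment $2,735.84; balance $10,943.34
Installment 4: opening $10,943.34; interest $451.96 → $11,395.30; payment $2,279.06; balance $9,116.24
Installment 5: opening $9,116.24; interest $451.96 → $9,568.20; payment $1,913.64; balance $7,654.56
Installment 6: opening $7,654.56; interest $451.96 → $8,106.52; payment $1,621.30; balance $6,485.22
Installment 7: opening $6,485.22; interest $451.96 → $6,937.18; payment $1,387.44; balance $5,549.74
Installment 8: opening $5,549.74; interest $451.96 → $6,001.70; payment $1,200.34; balance $4,801.36
Installment 9: opening $4,801.36; interest $451.96 → $5,253.32; payment $1,199.00; balance $4,054.32
Installment 10: opening $4,054.32; interest $451.96 → $4,506.28; payment $1,199.00; balance $3,307.28
Installment 11: opening $3,307.28; interest $451.96 → $3,759.24; payment $1,199.00; balance $2,560.24
Installment 12: opening $2,560.24; interest $451.96 → $3,012.20; payment $1,199.00; balance $1,813.20
Installment 13: opening $1,813.20; interest $451.96 → $2,265.16; payment $1,199.00; balance $1,066.16
Installment 14: opening $1,066.16; interest $451.96 → $1,518.12; payment $1,199.00; balance $319.12
Installment 15: opening $319.12; interest $451.96 → $771.08; payment $771.08; balance $0.00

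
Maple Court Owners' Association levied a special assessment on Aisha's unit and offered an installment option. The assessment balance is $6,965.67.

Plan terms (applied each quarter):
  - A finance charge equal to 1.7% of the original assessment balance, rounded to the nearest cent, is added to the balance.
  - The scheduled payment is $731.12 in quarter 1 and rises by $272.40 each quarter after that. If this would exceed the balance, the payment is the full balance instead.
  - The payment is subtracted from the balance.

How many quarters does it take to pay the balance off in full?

6

# | Opening | Interest | Payment | End bal
1 | $6,965.67 | $118.42 | $731.12 | $6,352.97
2 | $6,352.97 | $118.42 | $1,003.52 | $5,467.87
3 | $5,467.87 | $118.42 | $1,275.92 | $4,310.37
4 | $4,310.37 | $118.42 | $1,548.32 | $2,880.47
5 | $2,880.47 | $118.42 | $1,820.72 | $1,178.17
6 | $1,178.17 | $118.42 | $1,296.59 | $0.00
Balance reaches $0.00 in quarter 6.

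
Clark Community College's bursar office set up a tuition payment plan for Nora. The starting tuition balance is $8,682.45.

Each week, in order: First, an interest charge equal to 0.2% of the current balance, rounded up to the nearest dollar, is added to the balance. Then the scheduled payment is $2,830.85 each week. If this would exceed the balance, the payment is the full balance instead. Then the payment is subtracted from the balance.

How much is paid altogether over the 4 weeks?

# | Opening | Interest | Payment | End bal
1 | $8,682.45 | $18.00 | $2,830.85 | $5,869.60
2 | $5,869.60 | $12.00 | $2,830.85 | $3,050.75
3 | $3,050.75 | $7.00 | $2,830.85 | $226.90
4 | $226.90 | $1.00 | $227.90 | $0.00
Total paid: $8,720.45

$8,720.45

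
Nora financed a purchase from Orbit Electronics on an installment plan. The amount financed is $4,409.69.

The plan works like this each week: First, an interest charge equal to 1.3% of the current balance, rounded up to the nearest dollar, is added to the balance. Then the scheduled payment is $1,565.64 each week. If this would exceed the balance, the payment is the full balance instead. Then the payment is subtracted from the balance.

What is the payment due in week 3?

$1,392.41

# | Opening | Interest | Payment | End bal
1 | $4,409.69 | $58.00 | $1,565.64 | $2,902.05
2 | $2,902.05 | $38.00 | $1,565.64 | $1,374.41
3 | $1,374.41 | $18.00 | $1,392.41 | $0.00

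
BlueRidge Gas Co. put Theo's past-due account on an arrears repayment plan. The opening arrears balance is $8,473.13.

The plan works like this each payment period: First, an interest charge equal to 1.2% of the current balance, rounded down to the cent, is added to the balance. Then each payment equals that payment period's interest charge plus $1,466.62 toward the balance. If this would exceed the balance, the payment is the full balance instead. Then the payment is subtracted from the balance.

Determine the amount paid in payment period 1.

Payment period 1: $8,473.13 +$101.67 interest = $8,574.80; pay $1,568.29 → $7,006.51

$1,568.29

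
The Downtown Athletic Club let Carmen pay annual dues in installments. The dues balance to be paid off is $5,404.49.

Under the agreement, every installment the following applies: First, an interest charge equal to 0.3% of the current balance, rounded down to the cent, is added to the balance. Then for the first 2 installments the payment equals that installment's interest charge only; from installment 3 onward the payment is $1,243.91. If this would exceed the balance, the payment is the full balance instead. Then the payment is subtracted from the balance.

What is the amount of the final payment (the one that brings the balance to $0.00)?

Installment 1: opening $5,404.49; interest $16.21 → $5,420.70; payment $16.21; balance $5,404.49
Installment 2: opening $5,404.49; interest $16.21 → $5,420.70; payment $16.21; balance $5,404.49
Installment 3: opening $5,404.49; interest $16.21 → $5,420.70; payment $1,243.91; balance $4,176.79
Installment 4: opening $4,176.79; interest $12.53 → $4,189.32; payment $1,243.91; balance $2,945.41
Installment 5: opening $2,945.41; interest $8.83 → $2,954.24; payment $1,243.91; balance $1,710.33
Installment 6: opening $1,710.33; interest $5.13 → $1,715.46; payment $1,243.91; balance $471.55
Installment 7: opening $471.55; interest $1.41 → $472.96; payment $472.96; balance $0.00

$472.96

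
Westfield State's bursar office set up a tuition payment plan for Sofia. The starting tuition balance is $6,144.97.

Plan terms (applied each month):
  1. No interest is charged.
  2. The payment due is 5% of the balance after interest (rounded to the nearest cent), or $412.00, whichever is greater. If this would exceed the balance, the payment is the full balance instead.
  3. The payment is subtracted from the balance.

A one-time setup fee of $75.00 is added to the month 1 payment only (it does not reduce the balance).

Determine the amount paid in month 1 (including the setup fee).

$487.00

# | Opening | Payment | Fee | End bal
1 | $6,144.97 | $412.00 | $75.00 | $5,732.97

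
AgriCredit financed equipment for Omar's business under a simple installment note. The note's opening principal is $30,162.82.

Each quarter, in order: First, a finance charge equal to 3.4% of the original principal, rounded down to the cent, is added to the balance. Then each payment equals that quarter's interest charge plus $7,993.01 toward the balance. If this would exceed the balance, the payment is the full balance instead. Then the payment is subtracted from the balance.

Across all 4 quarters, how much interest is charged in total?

$4,102.12

Quarter 1: opening $30,162.82; interest $1,025.53 → $31,188.35; payment $9,018.54; balance $22,169.81
Quarter 2: opening $22,169.81; interest $1,025.53 → $23,195.34; payment $9,018.54; balance $14,176.80
Quarter 3: opening $14,176.80; interest $1,025.53 → $15,202.33; payment $9,018.54; balance $6,183.79
Quarter 4: opening $6,183.79; interest $1,025.53 → $7,209.32; payment $7,209.32; balance $0.00
Total interest: $1,025.53 + $1,025.53 + $1,025.53 + $1,025.53 = $4,102.12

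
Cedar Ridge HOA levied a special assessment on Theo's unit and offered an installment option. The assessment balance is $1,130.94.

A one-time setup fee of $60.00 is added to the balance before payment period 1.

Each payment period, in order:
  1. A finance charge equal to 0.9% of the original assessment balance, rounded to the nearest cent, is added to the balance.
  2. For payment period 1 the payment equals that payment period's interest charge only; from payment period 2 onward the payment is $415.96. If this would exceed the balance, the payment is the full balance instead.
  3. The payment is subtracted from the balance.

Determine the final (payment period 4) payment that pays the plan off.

Payment period 1: $1,190.94 +$10.18 interest = $1,201.12; pay $10.18 → $1,190.94
Payment period 2: $1,190.94 +$10.18 interest = $1,201.12; pay $415.96 → $785.16
Payment period 3: $785.16 +$10.18 interest = $795.34; pay $415.96 → $379.38
Payment period 4: $379.38 +$10.18 interest = $389.56; pay $389.56 → $0.00

$389.56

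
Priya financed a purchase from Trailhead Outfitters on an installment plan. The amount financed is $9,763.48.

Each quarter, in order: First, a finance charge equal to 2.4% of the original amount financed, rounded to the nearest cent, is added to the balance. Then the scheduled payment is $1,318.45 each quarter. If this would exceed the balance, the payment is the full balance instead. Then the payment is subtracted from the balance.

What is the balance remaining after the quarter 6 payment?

$3,258.70

Quarter 1: $9,763.48 +$234.32 interest = $9,997.80; pay $1,318.45 → $8,679.35
Quarter 2: $8,679.35 +$234.32 interest = $8,913.67; pay $1,318.45 → $7,595.22
Quarter 3: $7,595.22 +$234.32 interest = $7,829.54; pay $1,318.45 → $6,511.09
Quarter 4: $6,511.09 +$234.32 interest = $6,745.41; pay $1,318.45 → $5,426.96
Quarter 5: $5,426.96 +$234.32 interest = $5,661.28; pay $1,318.45 → $4,342.83
Quarter 6: $4,342.83 +$234.32 interest = $4,577.15; pay $1,318.45 → $3,258.70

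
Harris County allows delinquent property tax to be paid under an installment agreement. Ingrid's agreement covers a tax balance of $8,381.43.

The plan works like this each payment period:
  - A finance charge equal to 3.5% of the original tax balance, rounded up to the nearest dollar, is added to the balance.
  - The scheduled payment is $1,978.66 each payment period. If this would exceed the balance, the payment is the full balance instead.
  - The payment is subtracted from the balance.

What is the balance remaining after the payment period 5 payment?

# | Opening | Interest | Payment | End bal
1 | $8,381.43 | $294.00 | $1,978.66 | $6,696.77
2 | $6,696.77 | $294.00 | $1,978.66 | $5,012.11
3 | $5,012.11 | $294.00 | $1,978.66 | $3,327.45
4 | $3,327.45 | $294.00 | $1,978.66 | $1,642.79
5 | $1,642.79 | $294.00 | $1,936.79 | $0.00

$0.00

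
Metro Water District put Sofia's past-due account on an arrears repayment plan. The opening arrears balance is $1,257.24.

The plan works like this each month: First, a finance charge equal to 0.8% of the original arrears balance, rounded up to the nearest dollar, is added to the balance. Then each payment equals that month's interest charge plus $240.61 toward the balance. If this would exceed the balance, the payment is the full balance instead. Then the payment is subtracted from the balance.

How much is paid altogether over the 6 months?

$1,323.24

Month 1: $1,257.24 +$11.00 interest = $1,268.24; pay $251.61 → $1,016.63
Month 2: $1,016.63 +$11.00 interest = $1,027.63; pay $251.61 → $776.02
Month 3: $776.02 +$11.00 interest = $787.02; pay $251.61 → $535.41
Month 4: $535.41 +$11.00 interest = $546.41; pay $251.61 → $294.80
Month 5: $294.80 +$11.00 interest = $305.80; pay $251.61 → $54.19
Month 6: $54.19 +$11.00 interest = $65.19; pay $65.19 → $0.00
Total paid: $1,323.24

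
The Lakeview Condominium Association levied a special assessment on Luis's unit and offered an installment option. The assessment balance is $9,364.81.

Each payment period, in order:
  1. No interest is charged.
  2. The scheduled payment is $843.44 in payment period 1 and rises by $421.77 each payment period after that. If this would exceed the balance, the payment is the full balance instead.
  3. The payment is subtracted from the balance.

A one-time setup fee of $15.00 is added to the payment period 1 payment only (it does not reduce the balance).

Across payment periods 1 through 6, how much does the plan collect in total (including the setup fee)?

# | Opening | Payment | Fee | End bal
1 | $9,364.81 | $843.44 | $15.00 | $8,521.37
2 | $8,521.37 | $1,265.21 | — | $7,256.16
3 | $7,256.16 | $1,686.98 | — | $5,569.18
4 | $5,569.18 | $2,108.75 | — | $3,460.43
5 | $3,460.43 | $2,530.52 | — | $929.91
6 | $929.91 | $929.91 | — | $0.00
Total paid: $9,379.81

$9,379.81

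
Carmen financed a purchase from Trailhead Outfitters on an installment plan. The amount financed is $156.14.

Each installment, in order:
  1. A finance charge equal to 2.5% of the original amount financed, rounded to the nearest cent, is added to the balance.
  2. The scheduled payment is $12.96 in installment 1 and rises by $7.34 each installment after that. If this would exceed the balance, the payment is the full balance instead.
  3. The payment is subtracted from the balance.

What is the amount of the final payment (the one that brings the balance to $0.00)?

Installment 1: $156.14 +$3.90 interest = $160.04; pay $12.96 → $147.08
Installment 2: $147.08 +$3.90 interest = $150.98; pay $20.30 → $130.68
Installment 3: $130.68 +$3.90 interest = $134.58; pay $27.64 → $106.94
Installment 4: $106.94 +$3.90 interest = $110.84; pay $34.98 → $75.86
Installment 5: $75.86 +$3.90 interest = $79.76; pay $42.32 → $37.44
Installment 6: $37.44 +$3.90 interest = $41.34; pay $41.34 → $0.00

$41.34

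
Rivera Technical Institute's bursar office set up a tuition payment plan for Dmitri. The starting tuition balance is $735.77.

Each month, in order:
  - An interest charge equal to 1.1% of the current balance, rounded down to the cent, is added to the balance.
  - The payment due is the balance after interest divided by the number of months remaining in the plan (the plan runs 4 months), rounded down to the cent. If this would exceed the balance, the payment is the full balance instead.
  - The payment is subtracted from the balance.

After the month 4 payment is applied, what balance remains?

# | Opening | Interest | Payment | End bal
1 | $735.77 | $8.09 | $185.96 | $557.90
2 | $557.90 | $6.13 | $188.01 | $376.02
3 | $376.02 | $4.13 | $190.07 | $190.08
4 | $190.08 | $2.09 | $192.17 | $0.00

$0.00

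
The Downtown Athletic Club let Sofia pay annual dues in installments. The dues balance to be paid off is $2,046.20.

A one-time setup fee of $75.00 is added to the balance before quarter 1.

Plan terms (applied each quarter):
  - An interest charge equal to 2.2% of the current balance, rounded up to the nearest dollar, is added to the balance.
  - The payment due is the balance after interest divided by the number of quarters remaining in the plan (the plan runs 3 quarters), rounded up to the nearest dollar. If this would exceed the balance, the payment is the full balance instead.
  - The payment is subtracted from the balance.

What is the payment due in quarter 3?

# | Opening | Interest | Payment | End bal
1 | $2,121.20 | $47.00 | $723.00 | $1,445.20
2 | $1,445.20 | $32.00 | $739.00 | $738.20
3 | $738.20 | $17.00 | $755.20 | $0.00

$755.20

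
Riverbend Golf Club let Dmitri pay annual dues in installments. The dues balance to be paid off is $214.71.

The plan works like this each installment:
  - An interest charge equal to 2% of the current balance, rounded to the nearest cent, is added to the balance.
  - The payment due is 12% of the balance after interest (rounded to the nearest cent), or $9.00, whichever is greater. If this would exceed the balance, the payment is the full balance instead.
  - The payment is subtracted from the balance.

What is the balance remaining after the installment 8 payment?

# | Opening | Interest | Payment | End bal
1 | $214.71 | $4.29 | $26.28 | $192.72
2 | $192.72 | $3.85 | $23.59 | $172.98
3 | $172.98 | $3.46 | $21.17 | $155.27
4 | $155.27 | $3.11 | $19.01 | $139.37
5 | $139.37 | $2.79 | $17.06 | $125.10
6 | $125.10 | $2.50 | $15.31 | $112.29
7 | $112.29 | $2.25 | $13.74 | $100.80
8 | $100.80 | $2.02 | $12.34 | $90.48

$90.48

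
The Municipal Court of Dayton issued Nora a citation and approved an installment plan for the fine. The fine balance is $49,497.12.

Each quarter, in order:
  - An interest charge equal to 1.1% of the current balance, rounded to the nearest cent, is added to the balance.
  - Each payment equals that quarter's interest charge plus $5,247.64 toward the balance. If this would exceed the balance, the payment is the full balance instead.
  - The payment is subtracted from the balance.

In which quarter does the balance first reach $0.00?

# | Opening | Interest | Payment | End bal
1 | $49,497.12 | $544.47 | $5,792.11 | $44,249.48
2 | $44,249.48 | $486.74 | $5,734.38 | $39,001.84
3 | $39,001.84 | $429.02 | $5,676.66 | $33,754.20
4 | $33,754.20 | $371.30 | $5,618.94 | $28,506.56
5 | $28,506.56 | $313.57 | $5,561.21 | $23,258.92
6 | $23,258.92 | $255.85 | $5,503.49 | $18,011.28
7 | $18,011.28 | $198.12 | $5,445.76 | $12,763.64
8 | $12,763.64 | $140.40 | $5,388.04 | $7,516.00
9 | $7,516.00 | $82.68 | $5,330.32 | $2,268.36
10 | $2,268.36 | $24.95 | $2,293.31 | $0.00
Balance reaches $0.00 in quarter 10.

10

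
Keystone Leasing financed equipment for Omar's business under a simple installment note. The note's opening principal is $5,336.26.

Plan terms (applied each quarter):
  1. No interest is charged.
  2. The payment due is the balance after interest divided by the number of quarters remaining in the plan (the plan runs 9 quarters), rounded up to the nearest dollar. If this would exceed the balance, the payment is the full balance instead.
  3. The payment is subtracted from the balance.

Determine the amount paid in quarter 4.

$593.00

Quarter 1: $5,336.26 − $593.00 → $4,743.26
Quarter 2: $4,743.26 − $593.00 → $4,150.26
Quarter 3: $4,150.26 − $593.00 → $3,557.26
Quarter 4: $3,557.26 − $593.00 → $2,964.26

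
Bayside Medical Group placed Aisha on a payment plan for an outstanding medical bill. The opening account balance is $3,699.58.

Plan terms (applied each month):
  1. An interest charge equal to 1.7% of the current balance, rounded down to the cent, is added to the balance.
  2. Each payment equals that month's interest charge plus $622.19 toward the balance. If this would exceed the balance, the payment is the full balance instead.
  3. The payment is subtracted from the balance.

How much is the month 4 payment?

$653.35

Month 1: $3,699.58 +$62.89 interest = $3,762.47; pay $685.08 → $3,077.39
Month 2: $3,077.39 +$52.31 interest = $3,129.70; pay $674.50 → $2,455.20
Month 3: $2,455.20 +$41.73 interest = $2,496.93; pay $663.92 → $1,833.01
Month 4: $1,833.01 +$31.16 interest = $1,864.17; pay $653.35 → $1,210.82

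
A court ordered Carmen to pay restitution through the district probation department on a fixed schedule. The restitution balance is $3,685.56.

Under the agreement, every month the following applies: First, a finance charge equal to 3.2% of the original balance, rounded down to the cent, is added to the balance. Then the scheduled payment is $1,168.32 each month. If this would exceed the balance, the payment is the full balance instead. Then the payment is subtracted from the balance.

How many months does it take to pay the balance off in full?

4

Month 1: opening $3,685.56; interest $117.93 → $3,803.49; payment $1,168.32; balance $2,635.17
Month 2: opening $2,635.17; interest $117.93 → $2,753.10; payment $1,168.32; balance $1,584.78
Month 3: opening $1,584.78; interest $117.93 → $1,702.71; payment $1,168.32; balance $534.39
Month 4: opening $534.39; interest $117.93 → $652.32; payment $652.32; balance $0.00
Balance reaches $0.00 in month 4.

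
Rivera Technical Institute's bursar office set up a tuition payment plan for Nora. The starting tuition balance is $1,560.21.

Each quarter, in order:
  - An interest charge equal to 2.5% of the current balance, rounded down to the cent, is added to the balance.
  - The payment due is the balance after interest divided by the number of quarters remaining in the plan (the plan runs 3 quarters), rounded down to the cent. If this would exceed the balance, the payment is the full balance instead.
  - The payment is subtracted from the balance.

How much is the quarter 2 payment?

$546.39

Quarter 1: $1,560.21 +$39.00 interest = $1,599.21; pay $533.07 → $1,066.14
Quarter 2: $1,066.14 +$26.65 interest = $1,092.79; pay $546.39 → $546.40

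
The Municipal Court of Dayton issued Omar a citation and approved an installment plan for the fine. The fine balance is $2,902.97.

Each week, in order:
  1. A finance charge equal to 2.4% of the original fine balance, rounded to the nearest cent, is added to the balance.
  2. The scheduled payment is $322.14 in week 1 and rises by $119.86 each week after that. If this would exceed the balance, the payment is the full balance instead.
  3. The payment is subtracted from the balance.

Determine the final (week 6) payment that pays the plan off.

$511.69

# | Opening | Interest | Payment | End bal
1 | $2,902.97 | $69.67 | $322.14 | $2,650.50
2 | $2,650.50 | $69.67 | $442.00 | $2,278.17
3 | $2,278.17 | $69.67 | $561.86 | $1,785.98
4 | $1,785.98 | $69.67 | $681.72 | $1,173.93
5 | $1,173.93 | $69.67 | $801.58 | $442.02
6 | $442.02 | $69.67 | $511.69 | $0.00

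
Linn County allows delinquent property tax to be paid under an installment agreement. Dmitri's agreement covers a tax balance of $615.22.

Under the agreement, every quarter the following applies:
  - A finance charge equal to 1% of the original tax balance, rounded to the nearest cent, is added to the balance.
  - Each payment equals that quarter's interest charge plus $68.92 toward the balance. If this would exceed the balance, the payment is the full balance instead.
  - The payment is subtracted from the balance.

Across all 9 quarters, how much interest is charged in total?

Quarter 1: opening $615.22; interest $6.15 → $621.37; payment $75.07; balance $546.30
Quarter 2: opening $546.30; interest $6.15 → $552.45; payment $75.07; balance $477.38
Quarter 3: opening $477.38; interest $6.15 → $483.53; payment $75.07; balance $408.46
Quarter 4: opening $408.46; interest $6.15 → $414.61; payment $75.07; balance $339.54
Quarter 5: opening $339.54; interest $6.15 → $345.69; payment $75.07; balance $270.62
Quarter 6: opening $270.62; interest $6.15 → $276.77; payment $75.07; balance $201.70
Quarter 7: opening $201.70; interest $6.15 → $207.85; payment $75.07; balance $132.78
Quarter 8: opening $132.78; interest $6.15 → $138.93; payment $75.07; balance $63.86
Quarter 9: opening $63.86; interest $6.15 → $70.01; payment $70.01; balance $0.00
Total interest: $6.15 + $6.15 + $6.15 + $6.15 + $6.15 + $6.15 + $6.15 + $6.15 + $6.15 = $55.35

$55.35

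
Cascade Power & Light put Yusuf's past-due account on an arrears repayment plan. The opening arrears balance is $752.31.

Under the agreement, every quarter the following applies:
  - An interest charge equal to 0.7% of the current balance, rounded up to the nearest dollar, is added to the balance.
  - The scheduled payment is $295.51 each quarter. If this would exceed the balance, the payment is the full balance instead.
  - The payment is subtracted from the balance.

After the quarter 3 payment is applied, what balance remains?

$0.00

Quarter 1: $752.31 +$6.00 interest = $758.31; pay $295.51 → $462.80
Quarter 2: $462.80 +$4.00 interest = $466.80; pay $295.51 → $171.29
Quarter 3: $171.29 +$2.00 interest = $173.29; pay $173.29 → $0.00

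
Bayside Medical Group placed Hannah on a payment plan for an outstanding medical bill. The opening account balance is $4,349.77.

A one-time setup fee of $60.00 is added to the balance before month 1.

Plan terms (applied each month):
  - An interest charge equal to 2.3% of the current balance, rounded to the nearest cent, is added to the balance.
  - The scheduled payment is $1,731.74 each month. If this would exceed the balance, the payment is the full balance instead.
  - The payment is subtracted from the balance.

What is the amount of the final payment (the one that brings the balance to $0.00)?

$1,137.21

Month 1: $4,409.77 +$101.42 interest = $4,511.19; pay $1,731.74 → $2,779.45
Month 2: $2,779.45 +$63.93 interest = $2,843.38; pay $1,731.74 → $1,111.64
Month 3: $1,111.64 +$25.57 interest = $1,137.21; pay $1,137.21 → $0.00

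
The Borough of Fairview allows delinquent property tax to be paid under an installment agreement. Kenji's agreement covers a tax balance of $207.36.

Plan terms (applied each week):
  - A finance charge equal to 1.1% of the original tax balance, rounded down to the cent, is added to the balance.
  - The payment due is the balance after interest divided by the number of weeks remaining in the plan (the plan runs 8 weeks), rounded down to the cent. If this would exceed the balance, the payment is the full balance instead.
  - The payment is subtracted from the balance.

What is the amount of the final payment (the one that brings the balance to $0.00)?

Week 1: $207.36 +$2.28 interest = $209.64; pay $26.20 → $183.44
Week 2: $183.44 +$2.28 interest = $185.72; pay $26.53 → $159.19
Week 3: $159.19 +$2.28 interest = $161.47; pay $26.91 → $134.56
Week 4: $134.56 +$2.28 interest = $136.84; pay $27.36 → $109.48
Week 5: $109.48 +$2.28 interest = $111.76; pay $27.94 → $83.82
Week 6: $83.82 +$2.28 interest = $86.10; pay $28.70 → $57.40
Week 7: $57.40 +$2.28 interest = $59.68; pay $29.84 → $29.84
Week 8: $29.84 +$2.28 interest = $32.12; pay $32.12 → $0.00

$32.12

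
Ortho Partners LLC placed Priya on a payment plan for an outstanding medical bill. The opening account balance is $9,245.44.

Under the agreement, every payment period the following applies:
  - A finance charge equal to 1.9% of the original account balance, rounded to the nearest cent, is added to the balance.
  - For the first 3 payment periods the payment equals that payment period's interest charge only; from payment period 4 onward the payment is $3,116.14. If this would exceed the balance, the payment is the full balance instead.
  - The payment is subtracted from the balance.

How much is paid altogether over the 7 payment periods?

$10,475.06

Payment period 1: opening $9,245.44; interest $175.66 → $9,421.10; payment $175.66; balance $9,245.44
Payment period 2: opening $9,245.44; interest $175.66 → $9,421.10; payment $175.66; balance $9,245.44
Payment period 3: opening $9,245.44; interest $175.66 → $9,421.10; payment $175.66; balance $9,245.44
Payment period 4: opening $9,245.44; interest $175.66 → $9,421.10; payment $3,116.14; balance $6,304.96
Payment period 5: opening $6,304.96; interest $175.66 → $6,480.62; payment $3,116.14; balance $3,364.48
Payment period 6: opening $3,364.48; interest $175.66 → $3,540.14; payment $3,116.14; balance $424.00
Payment period 7: opening $424.00; interest $175.66 → $599.66; payment $599.66; balance $0.00
Total paid: $10,475.06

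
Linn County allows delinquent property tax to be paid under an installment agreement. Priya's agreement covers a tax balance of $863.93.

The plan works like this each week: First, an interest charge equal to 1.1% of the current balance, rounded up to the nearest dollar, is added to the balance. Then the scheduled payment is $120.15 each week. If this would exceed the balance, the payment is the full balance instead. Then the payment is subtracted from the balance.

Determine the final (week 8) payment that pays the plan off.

Week 1: opening $863.93; interest $10.00 → $873.93; payment $120.15; balance $753.78
Week 2: opening $753.78; interest $9.00 → $762.78; payment $120.15; balance $642.63
Week 3: opening $642.63; interest $8.00 → $650.63; payment $120.15; balance $530.48
Week 4: opening $530.48; interest $6.00 → $536.48; payment $120.15; balance $416.33
Week 5: opening $416.33; interest $5.00 → $421.33; payment $120.15; balance $301.18
Week 6: opening $301.18; interest $4.00 → $305.18; payment $120.15; balance $185.03
Week 7: opening $185.03; interest $3.00 → $188.03; payment $120.15; balance $67.88
Week 8: opening $67.88; interest $1.00 → $68.88; payment $68.88; balance $0.00

$68.88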